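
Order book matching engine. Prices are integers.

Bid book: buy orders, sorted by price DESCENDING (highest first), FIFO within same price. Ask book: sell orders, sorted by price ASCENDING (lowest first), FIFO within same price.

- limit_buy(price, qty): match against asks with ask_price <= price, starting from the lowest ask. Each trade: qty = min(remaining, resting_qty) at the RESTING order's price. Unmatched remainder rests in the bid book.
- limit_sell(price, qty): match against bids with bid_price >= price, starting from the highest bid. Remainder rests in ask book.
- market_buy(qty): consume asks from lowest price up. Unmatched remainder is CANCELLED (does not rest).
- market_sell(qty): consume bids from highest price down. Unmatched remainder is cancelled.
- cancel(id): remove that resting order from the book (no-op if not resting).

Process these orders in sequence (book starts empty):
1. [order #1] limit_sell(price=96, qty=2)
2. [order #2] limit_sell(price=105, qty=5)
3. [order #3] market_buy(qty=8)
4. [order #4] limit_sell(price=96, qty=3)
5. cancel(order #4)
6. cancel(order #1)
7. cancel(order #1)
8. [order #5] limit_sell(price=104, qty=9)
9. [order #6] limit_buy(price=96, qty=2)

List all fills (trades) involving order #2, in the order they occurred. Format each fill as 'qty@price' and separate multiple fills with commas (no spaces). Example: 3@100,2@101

After op 1 [order #1] limit_sell(price=96, qty=2): fills=none; bids=[-] asks=[#1:2@96]
After op 2 [order #2] limit_sell(price=105, qty=5): fills=none; bids=[-] asks=[#1:2@96 #2:5@105]
After op 3 [order #3] market_buy(qty=8): fills=#3x#1:2@96 #3x#2:5@105; bids=[-] asks=[-]
After op 4 [order #4] limit_sell(price=96, qty=3): fills=none; bids=[-] asks=[#4:3@96]
After op 5 cancel(order #4): fills=none; bids=[-] asks=[-]
After op 6 cancel(order #1): fills=none; bids=[-] asks=[-]
After op 7 cancel(order #1): fills=none; bids=[-] asks=[-]
After op 8 [order #5] limit_sell(price=104, qty=9): fills=none; bids=[-] asks=[#5:9@104]
After op 9 [order #6] limit_buy(price=96, qty=2): fills=none; bids=[#6:2@96] asks=[#5:9@104]

Answer: 5@105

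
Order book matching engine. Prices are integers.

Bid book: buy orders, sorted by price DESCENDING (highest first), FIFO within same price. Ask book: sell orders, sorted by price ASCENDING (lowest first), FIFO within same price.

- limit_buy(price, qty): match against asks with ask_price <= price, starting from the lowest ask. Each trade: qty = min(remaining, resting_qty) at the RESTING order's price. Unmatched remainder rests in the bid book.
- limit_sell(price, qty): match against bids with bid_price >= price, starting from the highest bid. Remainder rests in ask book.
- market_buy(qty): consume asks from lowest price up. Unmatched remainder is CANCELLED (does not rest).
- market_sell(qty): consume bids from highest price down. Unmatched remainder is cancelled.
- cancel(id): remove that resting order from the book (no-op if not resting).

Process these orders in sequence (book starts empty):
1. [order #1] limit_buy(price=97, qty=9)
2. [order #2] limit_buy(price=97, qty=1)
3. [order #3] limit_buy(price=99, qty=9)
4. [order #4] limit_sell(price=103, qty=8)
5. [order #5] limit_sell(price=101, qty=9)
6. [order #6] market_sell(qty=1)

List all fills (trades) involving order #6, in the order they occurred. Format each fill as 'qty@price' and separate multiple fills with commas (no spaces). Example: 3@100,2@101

Answer: 1@99

Derivation:
After op 1 [order #1] limit_buy(price=97, qty=9): fills=none; bids=[#1:9@97] asks=[-]
After op 2 [order #2] limit_buy(price=97, qty=1): fills=none; bids=[#1:9@97 #2:1@97] asks=[-]
After op 3 [order #3] limit_buy(price=99, qty=9): fills=none; bids=[#3:9@99 #1:9@97 #2:1@97] asks=[-]
After op 4 [order #4] limit_sell(price=103, qty=8): fills=none; bids=[#3:9@99 #1:9@97 #2:1@97] asks=[#4:8@103]
After op 5 [order #5] limit_sell(price=101, qty=9): fills=none; bids=[#3:9@99 #1:9@97 #2:1@97] asks=[#5:9@101 #4:8@103]
After op 6 [order #6] market_sell(qty=1): fills=#3x#6:1@99; bids=[#3:8@99 #1:9@97 #2:1@97] asks=[#5:9@101 #4:8@103]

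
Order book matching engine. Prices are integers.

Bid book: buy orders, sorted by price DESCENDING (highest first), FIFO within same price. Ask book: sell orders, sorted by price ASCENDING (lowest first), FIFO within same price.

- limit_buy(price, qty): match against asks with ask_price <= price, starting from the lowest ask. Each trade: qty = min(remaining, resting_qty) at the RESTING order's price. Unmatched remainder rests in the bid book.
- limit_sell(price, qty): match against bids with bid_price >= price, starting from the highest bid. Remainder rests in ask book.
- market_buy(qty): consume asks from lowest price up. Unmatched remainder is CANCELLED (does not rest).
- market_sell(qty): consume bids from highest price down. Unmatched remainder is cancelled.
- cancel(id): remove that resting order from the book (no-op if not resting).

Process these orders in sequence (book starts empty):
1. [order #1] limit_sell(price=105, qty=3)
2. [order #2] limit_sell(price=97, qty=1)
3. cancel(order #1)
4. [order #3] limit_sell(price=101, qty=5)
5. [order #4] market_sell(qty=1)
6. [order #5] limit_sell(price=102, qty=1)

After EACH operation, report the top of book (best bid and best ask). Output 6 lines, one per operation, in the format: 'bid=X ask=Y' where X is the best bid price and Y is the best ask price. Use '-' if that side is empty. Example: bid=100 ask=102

After op 1 [order #1] limit_sell(price=105, qty=3): fills=none; bids=[-] asks=[#1:3@105]
After op 2 [order #2] limit_sell(price=97, qty=1): fills=none; bids=[-] asks=[#2:1@97 #1:3@105]
After op 3 cancel(order #1): fills=none; bids=[-] asks=[#2:1@97]
After op 4 [order #3] limit_sell(price=101, qty=5): fills=none; bids=[-] asks=[#2:1@97 #3:5@101]
After op 5 [order #4] market_sell(qty=1): fills=none; bids=[-] asks=[#2:1@97 #3:5@101]
After op 6 [order #5] limit_sell(price=102, qty=1): fills=none; bids=[-] asks=[#2:1@97 #3:5@101 #5:1@102]

Answer: bid=- ask=105
bid=- ask=97
bid=- ask=97
bid=- ask=97
bid=- ask=97
bid=- ask=97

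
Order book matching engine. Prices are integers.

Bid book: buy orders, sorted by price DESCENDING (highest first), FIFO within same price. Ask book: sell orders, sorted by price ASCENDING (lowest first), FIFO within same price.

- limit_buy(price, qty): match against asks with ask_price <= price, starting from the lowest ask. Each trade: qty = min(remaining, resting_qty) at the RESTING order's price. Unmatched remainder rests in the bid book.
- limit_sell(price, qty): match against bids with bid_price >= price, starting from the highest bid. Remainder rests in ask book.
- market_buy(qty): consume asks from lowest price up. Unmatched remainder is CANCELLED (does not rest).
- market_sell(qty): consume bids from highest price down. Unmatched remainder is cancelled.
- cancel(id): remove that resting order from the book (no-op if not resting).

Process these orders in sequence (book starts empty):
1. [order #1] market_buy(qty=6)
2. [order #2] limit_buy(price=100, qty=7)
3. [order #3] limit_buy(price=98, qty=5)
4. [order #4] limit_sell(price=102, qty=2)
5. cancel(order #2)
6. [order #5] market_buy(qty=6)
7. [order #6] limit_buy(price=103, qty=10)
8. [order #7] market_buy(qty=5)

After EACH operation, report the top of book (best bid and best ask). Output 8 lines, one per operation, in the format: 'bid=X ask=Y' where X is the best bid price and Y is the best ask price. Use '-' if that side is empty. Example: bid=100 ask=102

After op 1 [order #1] market_buy(qty=6): fills=none; bids=[-] asks=[-]
After op 2 [order #2] limit_buy(price=100, qty=7): fills=none; bids=[#2:7@100] asks=[-]
After op 3 [order #3] limit_buy(price=98, qty=5): fills=none; bids=[#2:7@100 #3:5@98] asks=[-]
After op 4 [order #4] limit_sell(price=102, qty=2): fills=none; bids=[#2:7@100 #3:5@98] asks=[#4:2@102]
After op 5 cancel(order #2): fills=none; bids=[#3:5@98] asks=[#4:2@102]
After op 6 [order #5] market_buy(qty=6): fills=#5x#4:2@102; bids=[#3:5@98] asks=[-]
After op 7 [order #6] limit_buy(price=103, qty=10): fills=none; bids=[#6:10@103 #3:5@98] asks=[-]
After op 8 [order #7] market_buy(qty=5): fills=none; bids=[#6:10@103 #3:5@98] asks=[-]

Answer: bid=- ask=-
bid=100 ask=-
bid=100 ask=-
bid=100 ask=102
bid=98 ask=102
bid=98 ask=-
bid=103 ask=-
bid=103 ask=-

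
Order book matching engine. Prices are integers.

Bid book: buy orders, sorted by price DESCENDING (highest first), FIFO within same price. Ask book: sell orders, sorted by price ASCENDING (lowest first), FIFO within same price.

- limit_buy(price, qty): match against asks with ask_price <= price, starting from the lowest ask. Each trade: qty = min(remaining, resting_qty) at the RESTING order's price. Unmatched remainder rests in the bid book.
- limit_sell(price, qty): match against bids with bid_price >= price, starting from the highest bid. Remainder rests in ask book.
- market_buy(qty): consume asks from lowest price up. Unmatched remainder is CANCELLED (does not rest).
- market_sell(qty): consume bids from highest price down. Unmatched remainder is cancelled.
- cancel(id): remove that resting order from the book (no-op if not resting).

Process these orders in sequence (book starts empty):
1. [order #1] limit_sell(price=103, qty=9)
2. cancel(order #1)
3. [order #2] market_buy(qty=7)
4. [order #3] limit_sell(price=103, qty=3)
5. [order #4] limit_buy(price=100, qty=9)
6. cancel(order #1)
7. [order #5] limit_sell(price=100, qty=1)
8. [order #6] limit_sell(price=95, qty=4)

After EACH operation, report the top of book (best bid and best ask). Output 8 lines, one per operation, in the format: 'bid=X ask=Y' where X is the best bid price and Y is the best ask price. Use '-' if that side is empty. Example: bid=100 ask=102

Answer: bid=- ask=103
bid=- ask=-
bid=- ask=-
bid=- ask=103
bid=100 ask=103
bid=100 ask=103
bid=100 ask=103
bid=100 ask=103

Derivation:
After op 1 [order #1] limit_sell(price=103, qty=9): fills=none; bids=[-] asks=[#1:9@103]
After op 2 cancel(order #1): fills=none; bids=[-] asks=[-]
After op 3 [order #2] market_buy(qty=7): fills=none; bids=[-] asks=[-]
After op 4 [order #3] limit_sell(price=103, qty=3): fills=none; bids=[-] asks=[#3:3@103]
After op 5 [order #4] limit_buy(price=100, qty=9): fills=none; bids=[#4:9@100] asks=[#3:3@103]
After op 6 cancel(order #1): fills=none; bids=[#4:9@100] asks=[#3:3@103]
After op 7 [order #5] limit_sell(price=100, qty=1): fills=#4x#5:1@100; bids=[#4:8@100] asks=[#3:3@103]
After op 8 [order #6] limit_sell(price=95, qty=4): fills=#4x#6:4@100; bids=[#4:4@100] asks=[#3:3@103]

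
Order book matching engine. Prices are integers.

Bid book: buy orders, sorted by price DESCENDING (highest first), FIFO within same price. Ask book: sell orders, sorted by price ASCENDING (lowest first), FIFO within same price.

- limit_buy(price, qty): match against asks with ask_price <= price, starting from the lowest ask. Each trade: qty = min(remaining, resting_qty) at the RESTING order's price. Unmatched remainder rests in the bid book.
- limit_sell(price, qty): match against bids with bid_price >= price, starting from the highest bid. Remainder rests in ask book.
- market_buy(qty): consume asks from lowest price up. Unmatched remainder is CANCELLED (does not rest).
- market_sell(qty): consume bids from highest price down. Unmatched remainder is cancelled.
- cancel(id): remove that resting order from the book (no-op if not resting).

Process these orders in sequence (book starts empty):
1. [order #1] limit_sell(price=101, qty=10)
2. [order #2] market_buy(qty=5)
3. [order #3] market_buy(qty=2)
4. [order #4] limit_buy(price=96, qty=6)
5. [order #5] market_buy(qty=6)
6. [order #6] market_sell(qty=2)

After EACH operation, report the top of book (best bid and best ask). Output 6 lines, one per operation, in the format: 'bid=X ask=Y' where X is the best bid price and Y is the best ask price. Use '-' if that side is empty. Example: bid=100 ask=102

Answer: bid=- ask=101
bid=- ask=101
bid=- ask=101
bid=96 ask=101
bid=96 ask=-
bid=96 ask=-

Derivation:
After op 1 [order #1] limit_sell(price=101, qty=10): fills=none; bids=[-] asks=[#1:10@101]
After op 2 [order #2] market_buy(qty=5): fills=#2x#1:5@101; bids=[-] asks=[#1:5@101]
After op 3 [order #3] market_buy(qty=2): fills=#3x#1:2@101; bids=[-] asks=[#1:3@101]
After op 4 [order #4] limit_buy(price=96, qty=6): fills=none; bids=[#4:6@96] asks=[#1:3@101]
After op 5 [order #5] market_buy(qty=6): fills=#5x#1:3@101; bids=[#4:6@96] asks=[-]
After op 6 [order #6] market_sell(qty=2): fills=#4x#6:2@96; bids=[#4:4@96] asks=[-]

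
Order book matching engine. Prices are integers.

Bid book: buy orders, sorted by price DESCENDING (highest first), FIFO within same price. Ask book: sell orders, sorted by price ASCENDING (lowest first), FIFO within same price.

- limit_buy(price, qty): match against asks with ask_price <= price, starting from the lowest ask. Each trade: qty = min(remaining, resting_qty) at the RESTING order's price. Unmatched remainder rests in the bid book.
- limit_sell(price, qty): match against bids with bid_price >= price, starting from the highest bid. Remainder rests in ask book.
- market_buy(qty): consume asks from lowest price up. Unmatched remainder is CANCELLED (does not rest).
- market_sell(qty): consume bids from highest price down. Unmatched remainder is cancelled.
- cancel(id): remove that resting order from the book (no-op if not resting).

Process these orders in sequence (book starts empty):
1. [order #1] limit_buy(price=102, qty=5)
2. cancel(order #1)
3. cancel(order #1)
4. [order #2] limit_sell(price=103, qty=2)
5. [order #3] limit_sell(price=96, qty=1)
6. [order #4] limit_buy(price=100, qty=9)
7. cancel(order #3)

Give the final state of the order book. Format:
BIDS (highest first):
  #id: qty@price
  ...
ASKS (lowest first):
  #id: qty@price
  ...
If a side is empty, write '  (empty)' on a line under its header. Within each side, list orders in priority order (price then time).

After op 1 [order #1] limit_buy(price=102, qty=5): fills=none; bids=[#1:5@102] asks=[-]
After op 2 cancel(order #1): fills=none; bids=[-] asks=[-]
After op 3 cancel(order #1): fills=none; bids=[-] asks=[-]
After op 4 [order #2] limit_sell(price=103, qty=2): fills=none; bids=[-] asks=[#2:2@103]
After op 5 [order #3] limit_sell(price=96, qty=1): fills=none; bids=[-] asks=[#3:1@96 #2:2@103]
After op 6 [order #4] limit_buy(price=100, qty=9): fills=#4x#3:1@96; bids=[#4:8@100] asks=[#2:2@103]
After op 7 cancel(order #3): fills=none; bids=[#4:8@100] asks=[#2:2@103]

Answer: BIDS (highest first):
  #4: 8@100
ASKS (lowest first):
  #2: 2@103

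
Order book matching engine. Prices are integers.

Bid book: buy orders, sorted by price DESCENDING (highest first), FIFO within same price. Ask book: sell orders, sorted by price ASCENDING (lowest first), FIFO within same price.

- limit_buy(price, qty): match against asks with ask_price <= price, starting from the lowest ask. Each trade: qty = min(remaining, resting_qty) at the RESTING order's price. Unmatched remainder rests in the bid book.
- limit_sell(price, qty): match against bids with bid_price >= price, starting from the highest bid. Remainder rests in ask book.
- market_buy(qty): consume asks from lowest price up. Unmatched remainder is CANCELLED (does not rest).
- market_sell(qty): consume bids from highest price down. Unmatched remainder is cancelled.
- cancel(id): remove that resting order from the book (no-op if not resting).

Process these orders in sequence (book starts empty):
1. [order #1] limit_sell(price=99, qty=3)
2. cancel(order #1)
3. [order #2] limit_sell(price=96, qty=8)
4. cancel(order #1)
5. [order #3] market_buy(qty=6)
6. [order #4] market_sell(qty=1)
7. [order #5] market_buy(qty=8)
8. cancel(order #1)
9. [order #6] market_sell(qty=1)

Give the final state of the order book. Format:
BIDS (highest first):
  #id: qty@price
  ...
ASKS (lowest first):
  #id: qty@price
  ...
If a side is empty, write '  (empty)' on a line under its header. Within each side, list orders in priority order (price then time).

Answer: BIDS (highest first):
  (empty)
ASKS (lowest first):
  (empty)

Derivation:
After op 1 [order #1] limit_sell(price=99, qty=3): fills=none; bids=[-] asks=[#1:3@99]
After op 2 cancel(order #1): fills=none; bids=[-] asks=[-]
After op 3 [order #2] limit_sell(price=96, qty=8): fills=none; bids=[-] asks=[#2:8@96]
After op 4 cancel(order #1): fills=none; bids=[-] asks=[#2:8@96]
After op 5 [order #3] market_buy(qty=6): fills=#3x#2:6@96; bids=[-] asks=[#2:2@96]
After op 6 [order #4] market_sell(qty=1): fills=none; bids=[-] asks=[#2:2@96]
After op 7 [order #5] market_buy(qty=8): fills=#5x#2:2@96; bids=[-] asks=[-]
After op 8 cancel(order #1): fills=none; bids=[-] asks=[-]
After op 9 [order #6] market_sell(qty=1): fills=none; bids=[-] asks=[-]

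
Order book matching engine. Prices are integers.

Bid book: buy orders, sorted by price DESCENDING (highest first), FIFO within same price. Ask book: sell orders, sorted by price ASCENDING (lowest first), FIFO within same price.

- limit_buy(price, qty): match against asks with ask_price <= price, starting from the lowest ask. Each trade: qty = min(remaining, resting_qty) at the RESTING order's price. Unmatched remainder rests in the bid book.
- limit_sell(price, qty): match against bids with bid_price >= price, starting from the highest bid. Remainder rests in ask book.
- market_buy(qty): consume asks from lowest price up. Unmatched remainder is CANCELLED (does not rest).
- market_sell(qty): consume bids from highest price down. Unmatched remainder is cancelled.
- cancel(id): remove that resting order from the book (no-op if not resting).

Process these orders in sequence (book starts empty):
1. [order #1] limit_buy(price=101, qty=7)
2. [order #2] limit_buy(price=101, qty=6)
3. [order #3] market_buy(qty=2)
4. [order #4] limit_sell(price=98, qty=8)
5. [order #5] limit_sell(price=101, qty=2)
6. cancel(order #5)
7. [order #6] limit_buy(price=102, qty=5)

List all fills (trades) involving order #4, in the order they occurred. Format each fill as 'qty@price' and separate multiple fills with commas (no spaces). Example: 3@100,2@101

After op 1 [order #1] limit_buy(price=101, qty=7): fills=none; bids=[#1:7@101] asks=[-]
After op 2 [order #2] limit_buy(price=101, qty=6): fills=none; bids=[#1:7@101 #2:6@101] asks=[-]
After op 3 [order #3] market_buy(qty=2): fills=none; bids=[#1:7@101 #2:6@101] asks=[-]
After op 4 [order #4] limit_sell(price=98, qty=8): fills=#1x#4:7@101 #2x#4:1@101; bids=[#2:5@101] asks=[-]
After op 5 [order #5] limit_sell(price=101, qty=2): fills=#2x#5:2@101; bids=[#2:3@101] asks=[-]
After op 6 cancel(order #5): fills=none; bids=[#2:3@101] asks=[-]
After op 7 [order #6] limit_buy(price=102, qty=5): fills=none; bids=[#6:5@102 #2:3@101] asks=[-]

Answer: 7@101,1@101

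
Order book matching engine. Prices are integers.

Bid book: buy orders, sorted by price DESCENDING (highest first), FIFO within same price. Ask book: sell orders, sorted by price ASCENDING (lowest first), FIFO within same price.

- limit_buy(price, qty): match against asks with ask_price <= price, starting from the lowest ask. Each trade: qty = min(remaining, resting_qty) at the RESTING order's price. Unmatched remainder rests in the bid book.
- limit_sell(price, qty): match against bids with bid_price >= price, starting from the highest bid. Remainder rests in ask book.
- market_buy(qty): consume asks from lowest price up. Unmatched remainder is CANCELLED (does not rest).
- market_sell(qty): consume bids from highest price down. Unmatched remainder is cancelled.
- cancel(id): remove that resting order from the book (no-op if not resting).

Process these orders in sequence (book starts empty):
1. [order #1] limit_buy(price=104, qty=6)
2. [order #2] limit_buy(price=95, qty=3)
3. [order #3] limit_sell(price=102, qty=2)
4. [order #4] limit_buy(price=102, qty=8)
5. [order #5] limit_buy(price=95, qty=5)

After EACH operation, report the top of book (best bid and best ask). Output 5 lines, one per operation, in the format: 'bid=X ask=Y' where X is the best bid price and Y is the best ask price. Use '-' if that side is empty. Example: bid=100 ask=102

Answer: bid=104 ask=-
bid=104 ask=-
bid=104 ask=-
bid=104 ask=-
bid=104 ask=-

Derivation:
After op 1 [order #1] limit_buy(price=104, qty=6): fills=none; bids=[#1:6@104] asks=[-]
After op 2 [order #2] limit_buy(price=95, qty=3): fills=none; bids=[#1:6@104 #2:3@95] asks=[-]
After op 3 [order #3] limit_sell(price=102, qty=2): fills=#1x#3:2@104; bids=[#1:4@104 #2:3@95] asks=[-]
After op 4 [order #4] limit_buy(price=102, qty=8): fills=none; bids=[#1:4@104 #4:8@102 #2:3@95] asks=[-]
After op 5 [order #5] limit_buy(price=95, qty=5): fills=none; bids=[#1:4@104 #4:8@102 #2:3@95 #5:5@95] asks=[-]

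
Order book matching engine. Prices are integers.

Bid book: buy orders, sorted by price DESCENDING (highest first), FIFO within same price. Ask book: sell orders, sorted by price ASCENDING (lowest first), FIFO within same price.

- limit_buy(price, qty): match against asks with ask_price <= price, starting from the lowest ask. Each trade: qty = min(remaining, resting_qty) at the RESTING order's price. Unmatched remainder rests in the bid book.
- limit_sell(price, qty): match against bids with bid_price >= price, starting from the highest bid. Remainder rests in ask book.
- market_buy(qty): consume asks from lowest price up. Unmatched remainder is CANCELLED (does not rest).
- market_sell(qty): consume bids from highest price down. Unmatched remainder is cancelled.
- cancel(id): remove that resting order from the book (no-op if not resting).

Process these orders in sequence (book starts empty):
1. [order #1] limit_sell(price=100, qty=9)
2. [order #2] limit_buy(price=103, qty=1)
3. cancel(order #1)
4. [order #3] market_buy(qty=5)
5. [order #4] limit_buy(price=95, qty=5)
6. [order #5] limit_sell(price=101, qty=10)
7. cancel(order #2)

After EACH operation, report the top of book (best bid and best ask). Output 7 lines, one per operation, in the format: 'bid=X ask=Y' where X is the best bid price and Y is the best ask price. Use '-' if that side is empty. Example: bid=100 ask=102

After op 1 [order #1] limit_sell(price=100, qty=9): fills=none; bids=[-] asks=[#1:9@100]
After op 2 [order #2] limit_buy(price=103, qty=1): fills=#2x#1:1@100; bids=[-] asks=[#1:8@100]
After op 3 cancel(order #1): fills=none; bids=[-] asks=[-]
After op 4 [order #3] market_buy(qty=5): fills=none; bids=[-] asks=[-]
After op 5 [order #4] limit_buy(price=95, qty=5): fills=none; bids=[#4:5@95] asks=[-]
After op 6 [order #5] limit_sell(price=101, qty=10): fills=none; bids=[#4:5@95] asks=[#5:10@101]
After op 7 cancel(order #2): fills=none; bids=[#4:5@95] asks=[#5:10@101]

Answer: bid=- ask=100
bid=- ask=100
bid=- ask=-
bid=- ask=-
bid=95 ask=-
bid=95 ask=101
bid=95 ask=101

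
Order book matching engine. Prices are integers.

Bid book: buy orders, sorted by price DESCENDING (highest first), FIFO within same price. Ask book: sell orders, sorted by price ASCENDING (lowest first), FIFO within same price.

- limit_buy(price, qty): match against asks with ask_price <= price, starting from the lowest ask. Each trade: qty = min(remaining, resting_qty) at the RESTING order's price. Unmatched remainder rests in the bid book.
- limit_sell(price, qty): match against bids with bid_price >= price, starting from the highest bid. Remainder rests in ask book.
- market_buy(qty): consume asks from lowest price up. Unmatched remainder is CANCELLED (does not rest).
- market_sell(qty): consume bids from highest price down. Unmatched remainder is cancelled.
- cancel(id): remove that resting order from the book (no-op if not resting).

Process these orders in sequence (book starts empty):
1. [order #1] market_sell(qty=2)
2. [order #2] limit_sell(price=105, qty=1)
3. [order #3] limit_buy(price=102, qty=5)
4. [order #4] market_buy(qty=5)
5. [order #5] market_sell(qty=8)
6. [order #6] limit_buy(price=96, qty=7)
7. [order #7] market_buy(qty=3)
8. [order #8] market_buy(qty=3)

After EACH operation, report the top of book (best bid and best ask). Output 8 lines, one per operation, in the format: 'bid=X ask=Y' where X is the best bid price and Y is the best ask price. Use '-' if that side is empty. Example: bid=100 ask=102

After op 1 [order #1] market_sell(qty=2): fills=none; bids=[-] asks=[-]
After op 2 [order #2] limit_sell(price=105, qty=1): fills=none; bids=[-] asks=[#2:1@105]
After op 3 [order #3] limit_buy(price=102, qty=5): fills=none; bids=[#3:5@102] asks=[#2:1@105]
After op 4 [order #4] market_buy(qty=5): fills=#4x#2:1@105; bids=[#3:5@102] asks=[-]
After op 5 [order #5] market_sell(qty=8): fills=#3x#5:5@102; bids=[-] asks=[-]
After op 6 [order #6] limit_buy(price=96, qty=7): fills=none; bids=[#6:7@96] asks=[-]
After op 7 [order #7] market_buy(qty=3): fills=none; bids=[#6:7@96] asks=[-]
After op 8 [order #8] market_buy(qty=3): fills=none; bids=[#6:7@96] asks=[-]

Answer: bid=- ask=-
bid=- ask=105
bid=102 ask=105
bid=102 ask=-
bid=- ask=-
bid=96 ask=-
bid=96 ask=-
bid=96 ask=-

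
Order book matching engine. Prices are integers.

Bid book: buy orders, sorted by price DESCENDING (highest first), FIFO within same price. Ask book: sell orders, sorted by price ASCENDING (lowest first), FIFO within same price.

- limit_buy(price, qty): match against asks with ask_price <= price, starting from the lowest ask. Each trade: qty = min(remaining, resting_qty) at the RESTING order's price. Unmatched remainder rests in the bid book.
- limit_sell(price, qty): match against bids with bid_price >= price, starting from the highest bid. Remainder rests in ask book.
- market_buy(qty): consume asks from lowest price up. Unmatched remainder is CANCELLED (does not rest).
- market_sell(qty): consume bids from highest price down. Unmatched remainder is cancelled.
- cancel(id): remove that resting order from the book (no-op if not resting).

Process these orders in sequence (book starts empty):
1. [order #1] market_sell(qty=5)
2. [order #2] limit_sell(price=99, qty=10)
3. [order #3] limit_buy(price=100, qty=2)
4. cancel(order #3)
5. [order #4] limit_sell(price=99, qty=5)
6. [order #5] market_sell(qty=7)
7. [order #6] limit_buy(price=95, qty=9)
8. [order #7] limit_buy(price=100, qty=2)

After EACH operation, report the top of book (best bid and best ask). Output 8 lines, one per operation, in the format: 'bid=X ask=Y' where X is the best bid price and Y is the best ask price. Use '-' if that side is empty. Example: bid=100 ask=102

After op 1 [order #1] market_sell(qty=5): fills=none; bids=[-] asks=[-]
After op 2 [order #2] limit_sell(price=99, qty=10): fills=none; bids=[-] asks=[#2:10@99]
After op 3 [order #3] limit_buy(price=100, qty=2): fills=#3x#2:2@99; bids=[-] asks=[#2:8@99]
After op 4 cancel(order #3): fills=none; bids=[-] asks=[#2:8@99]
After op 5 [order #4] limit_sell(price=99, qty=5): fills=none; bids=[-] asks=[#2:8@99 #4:5@99]
After op 6 [order #5] market_sell(qty=7): fills=none; bids=[-] asks=[#2:8@99 #4:5@99]
After op 7 [order #6] limit_buy(price=95, qty=9): fills=none; bids=[#6:9@95] asks=[#2:8@99 #4:5@99]
After op 8 [order #7] limit_buy(price=100, qty=2): fills=#7x#2:2@99; bids=[#6:9@95] asks=[#2:6@99 #4:5@99]

Answer: bid=- ask=-
bid=- ask=99
bid=- ask=99
bid=- ask=99
bid=- ask=99
bid=- ask=99
bid=95 ask=99
bid=95 ask=99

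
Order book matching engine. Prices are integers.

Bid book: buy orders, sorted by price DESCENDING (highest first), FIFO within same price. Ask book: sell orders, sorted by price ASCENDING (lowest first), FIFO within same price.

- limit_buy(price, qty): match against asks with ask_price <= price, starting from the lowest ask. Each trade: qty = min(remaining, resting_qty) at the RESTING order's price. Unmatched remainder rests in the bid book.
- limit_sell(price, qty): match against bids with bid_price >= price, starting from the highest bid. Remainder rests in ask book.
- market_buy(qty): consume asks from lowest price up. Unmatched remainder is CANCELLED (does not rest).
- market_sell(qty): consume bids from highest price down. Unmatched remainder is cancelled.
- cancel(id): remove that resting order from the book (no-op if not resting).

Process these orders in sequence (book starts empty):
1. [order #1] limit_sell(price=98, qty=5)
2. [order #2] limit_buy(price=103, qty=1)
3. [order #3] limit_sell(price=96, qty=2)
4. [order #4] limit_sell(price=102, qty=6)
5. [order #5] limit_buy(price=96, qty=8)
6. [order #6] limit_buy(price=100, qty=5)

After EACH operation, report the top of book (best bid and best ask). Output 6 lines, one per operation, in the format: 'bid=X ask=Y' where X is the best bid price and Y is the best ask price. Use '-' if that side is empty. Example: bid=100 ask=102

Answer: bid=- ask=98
bid=- ask=98
bid=- ask=96
bid=- ask=96
bid=96 ask=98
bid=100 ask=102

Derivation:
After op 1 [order #1] limit_sell(price=98, qty=5): fills=none; bids=[-] asks=[#1:5@98]
After op 2 [order #2] limit_buy(price=103, qty=1): fills=#2x#1:1@98; bids=[-] asks=[#1:4@98]
After op 3 [order #3] limit_sell(price=96, qty=2): fills=none; bids=[-] asks=[#3:2@96 #1:4@98]
After op 4 [order #4] limit_sell(price=102, qty=6): fills=none; bids=[-] asks=[#3:2@96 #1:4@98 #4:6@102]
After op 5 [order #5] limit_buy(price=96, qty=8): fills=#5x#3:2@96; bids=[#5:6@96] asks=[#1:4@98 #4:6@102]
After op 6 [order #6] limit_buy(price=100, qty=5): fills=#6x#1:4@98; bids=[#6:1@100 #5:6@96] asks=[#4:6@102]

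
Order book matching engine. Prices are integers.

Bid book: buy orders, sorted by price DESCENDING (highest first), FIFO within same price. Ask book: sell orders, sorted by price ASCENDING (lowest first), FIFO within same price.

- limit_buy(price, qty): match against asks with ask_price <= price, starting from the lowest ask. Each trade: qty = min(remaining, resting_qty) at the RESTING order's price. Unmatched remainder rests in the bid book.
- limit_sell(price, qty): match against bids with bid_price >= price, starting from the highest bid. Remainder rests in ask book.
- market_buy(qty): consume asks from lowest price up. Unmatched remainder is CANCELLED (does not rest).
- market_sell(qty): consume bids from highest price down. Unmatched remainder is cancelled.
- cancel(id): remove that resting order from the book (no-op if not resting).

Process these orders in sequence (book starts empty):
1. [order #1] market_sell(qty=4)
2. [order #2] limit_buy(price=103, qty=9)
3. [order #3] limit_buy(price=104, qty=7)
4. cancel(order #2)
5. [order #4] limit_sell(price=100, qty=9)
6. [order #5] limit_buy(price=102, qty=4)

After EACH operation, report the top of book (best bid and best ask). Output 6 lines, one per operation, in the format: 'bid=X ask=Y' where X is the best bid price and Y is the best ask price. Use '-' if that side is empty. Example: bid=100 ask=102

Answer: bid=- ask=-
bid=103 ask=-
bid=104 ask=-
bid=104 ask=-
bid=- ask=100
bid=102 ask=-

Derivation:
After op 1 [order #1] market_sell(qty=4): fills=none; bids=[-] asks=[-]
After op 2 [order #2] limit_buy(price=103, qty=9): fills=none; bids=[#2:9@103] asks=[-]
After op 3 [order #3] limit_buy(price=104, qty=7): fills=none; bids=[#3:7@104 #2:9@103] asks=[-]
After op 4 cancel(order #2): fills=none; bids=[#3:7@104] asks=[-]
After op 5 [order #4] limit_sell(price=100, qty=9): fills=#3x#4:7@104; bids=[-] asks=[#4:2@100]
After op 6 [order #5] limit_buy(price=102, qty=4): fills=#5x#4:2@100; bids=[#5:2@102] asks=[-]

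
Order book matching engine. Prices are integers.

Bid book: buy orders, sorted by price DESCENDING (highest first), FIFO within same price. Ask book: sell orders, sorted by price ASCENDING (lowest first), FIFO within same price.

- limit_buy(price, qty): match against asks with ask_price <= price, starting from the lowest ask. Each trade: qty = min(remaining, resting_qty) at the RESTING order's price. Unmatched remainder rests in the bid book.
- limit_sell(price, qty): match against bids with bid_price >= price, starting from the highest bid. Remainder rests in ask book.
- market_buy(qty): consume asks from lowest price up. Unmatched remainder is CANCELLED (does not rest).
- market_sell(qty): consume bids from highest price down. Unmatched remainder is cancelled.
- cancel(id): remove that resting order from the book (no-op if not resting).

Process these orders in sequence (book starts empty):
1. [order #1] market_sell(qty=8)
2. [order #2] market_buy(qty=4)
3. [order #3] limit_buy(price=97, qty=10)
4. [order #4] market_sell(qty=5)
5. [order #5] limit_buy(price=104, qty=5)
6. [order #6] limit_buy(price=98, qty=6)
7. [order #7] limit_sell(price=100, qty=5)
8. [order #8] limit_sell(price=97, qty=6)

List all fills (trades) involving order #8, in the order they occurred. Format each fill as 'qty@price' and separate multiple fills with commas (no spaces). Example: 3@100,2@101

Answer: 6@98

Derivation:
After op 1 [order #1] market_sell(qty=8): fills=none; bids=[-] asks=[-]
After op 2 [order #2] market_buy(qty=4): fills=none; bids=[-] asks=[-]
After op 3 [order #3] limit_buy(price=97, qty=10): fills=none; bids=[#3:10@97] asks=[-]
After op 4 [order #4] market_sell(qty=5): fills=#3x#4:5@97; bids=[#3:5@97] asks=[-]
After op 5 [order #5] limit_buy(price=104, qty=5): fills=none; bids=[#5:5@104 #3:5@97] asks=[-]
After op 6 [order #6] limit_buy(price=98, qty=6): fills=none; bids=[#5:5@104 #6:6@98 #3:5@97] asks=[-]
After op 7 [order #7] limit_sell(price=100, qty=5): fills=#5x#7:5@104; bids=[#6:6@98 #3:5@97] asks=[-]
After op 8 [order #8] limit_sell(price=97, qty=6): fills=#6x#8:6@98; bids=[#3:5@97] asks=[-]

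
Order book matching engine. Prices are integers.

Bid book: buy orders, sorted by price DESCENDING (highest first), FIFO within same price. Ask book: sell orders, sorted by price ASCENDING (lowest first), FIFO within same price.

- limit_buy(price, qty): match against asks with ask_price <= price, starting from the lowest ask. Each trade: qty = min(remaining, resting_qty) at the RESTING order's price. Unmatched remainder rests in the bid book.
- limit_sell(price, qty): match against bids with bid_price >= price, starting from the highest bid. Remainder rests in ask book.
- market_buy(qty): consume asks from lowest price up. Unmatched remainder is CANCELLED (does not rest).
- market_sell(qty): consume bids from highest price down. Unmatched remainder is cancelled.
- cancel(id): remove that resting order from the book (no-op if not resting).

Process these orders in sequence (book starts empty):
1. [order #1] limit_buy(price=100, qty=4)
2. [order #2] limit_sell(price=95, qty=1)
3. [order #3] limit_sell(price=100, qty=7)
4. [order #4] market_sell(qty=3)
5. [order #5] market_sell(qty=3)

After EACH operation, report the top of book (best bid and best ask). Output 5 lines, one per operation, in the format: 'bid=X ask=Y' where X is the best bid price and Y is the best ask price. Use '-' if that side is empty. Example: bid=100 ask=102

After op 1 [order #1] limit_buy(price=100, qty=4): fills=none; bids=[#1:4@100] asks=[-]
After op 2 [order #2] limit_sell(price=95, qty=1): fills=#1x#2:1@100; bids=[#1:3@100] asks=[-]
After op 3 [order #3] limit_sell(price=100, qty=7): fills=#1x#3:3@100; bids=[-] asks=[#3:4@100]
After op 4 [order #4] market_sell(qty=3): fills=none; bids=[-] asks=[#3:4@100]
After op 5 [order #5] market_sell(qty=3): fills=none; bids=[-] asks=[#3:4@100]

Answer: bid=100 ask=-
bid=100 ask=-
bid=- ask=100
bid=- ask=100
bid=- ask=100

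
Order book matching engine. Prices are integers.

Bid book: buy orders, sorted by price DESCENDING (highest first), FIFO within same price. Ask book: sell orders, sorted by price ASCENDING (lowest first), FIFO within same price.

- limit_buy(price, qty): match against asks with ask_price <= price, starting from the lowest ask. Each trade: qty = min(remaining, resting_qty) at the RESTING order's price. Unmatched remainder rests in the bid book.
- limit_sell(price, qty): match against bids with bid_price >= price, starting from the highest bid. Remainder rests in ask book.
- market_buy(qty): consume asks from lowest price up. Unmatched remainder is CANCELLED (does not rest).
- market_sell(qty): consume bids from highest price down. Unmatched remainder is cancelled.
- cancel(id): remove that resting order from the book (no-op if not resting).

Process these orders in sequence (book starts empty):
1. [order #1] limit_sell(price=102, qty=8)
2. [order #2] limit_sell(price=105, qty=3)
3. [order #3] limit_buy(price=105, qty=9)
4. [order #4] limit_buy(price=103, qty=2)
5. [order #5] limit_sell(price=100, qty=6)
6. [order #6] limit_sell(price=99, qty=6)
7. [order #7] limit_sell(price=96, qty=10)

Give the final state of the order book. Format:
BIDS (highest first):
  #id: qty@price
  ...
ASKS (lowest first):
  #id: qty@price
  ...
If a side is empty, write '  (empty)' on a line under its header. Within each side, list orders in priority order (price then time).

After op 1 [order #1] limit_sell(price=102, qty=8): fills=none; bids=[-] asks=[#1:8@102]
After op 2 [order #2] limit_sell(price=105, qty=3): fills=none; bids=[-] asks=[#1:8@102 #2:3@105]
After op 3 [order #3] limit_buy(price=105, qty=9): fills=#3x#1:8@102 #3x#2:1@105; bids=[-] asks=[#2:2@105]
After op 4 [order #4] limit_buy(price=103, qty=2): fills=none; bids=[#4:2@103] asks=[#2:2@105]
After op 5 [order #5] limit_sell(price=100, qty=6): fills=#4x#5:2@103; bids=[-] asks=[#5:4@100 #2:2@105]
After op 6 [order #6] limit_sell(price=99, qty=6): fills=none; bids=[-] asks=[#6:6@99 #5:4@100 #2:2@105]
After op 7 [order #7] limit_sell(price=96, qty=10): fills=none; bids=[-] asks=[#7:10@96 #6:6@99 #5:4@100 #2:2@105]

Answer: BIDS (highest first):
  (empty)
ASKS (lowest first):
  #7: 10@96
  #6: 6@99
  #5: 4@100
  #2: 2@105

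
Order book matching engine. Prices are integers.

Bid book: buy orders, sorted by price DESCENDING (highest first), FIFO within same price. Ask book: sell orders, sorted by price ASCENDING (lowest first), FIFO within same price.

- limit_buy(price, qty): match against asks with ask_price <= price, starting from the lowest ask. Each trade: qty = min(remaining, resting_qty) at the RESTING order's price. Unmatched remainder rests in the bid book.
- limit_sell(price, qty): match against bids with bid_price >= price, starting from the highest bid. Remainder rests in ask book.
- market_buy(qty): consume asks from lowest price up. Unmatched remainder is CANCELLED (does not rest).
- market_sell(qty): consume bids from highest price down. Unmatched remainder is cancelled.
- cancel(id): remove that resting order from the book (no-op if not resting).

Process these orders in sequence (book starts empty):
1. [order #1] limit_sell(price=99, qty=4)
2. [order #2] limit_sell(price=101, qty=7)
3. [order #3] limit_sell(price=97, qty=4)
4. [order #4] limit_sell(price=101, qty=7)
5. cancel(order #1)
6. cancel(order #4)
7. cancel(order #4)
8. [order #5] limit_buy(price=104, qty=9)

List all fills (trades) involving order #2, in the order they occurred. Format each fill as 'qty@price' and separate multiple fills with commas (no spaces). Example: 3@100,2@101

After op 1 [order #1] limit_sell(price=99, qty=4): fills=none; bids=[-] asks=[#1:4@99]
After op 2 [order #2] limit_sell(price=101, qty=7): fills=none; bids=[-] asks=[#1:4@99 #2:7@101]
After op 3 [order #3] limit_sell(price=97, qty=4): fills=none; bids=[-] asks=[#3:4@97 #1:4@99 #2:7@101]
After op 4 [order #4] limit_sell(price=101, qty=7): fills=none; bids=[-] asks=[#3:4@97 #1:4@99 #2:7@101 #4:7@101]
After op 5 cancel(order #1): fills=none; bids=[-] asks=[#3:4@97 #2:7@101 #4:7@101]
After op 6 cancel(order #4): fills=none; bids=[-] asks=[#3:4@97 #2:7@101]
After op 7 cancel(order #4): fills=none; bids=[-] asks=[#3:4@97 #2:7@101]
After op 8 [order #5] limit_buy(price=104, qty=9): fills=#5x#3:4@97 #5x#2:5@101; bids=[-] asks=[#2:2@101]

Answer: 5@101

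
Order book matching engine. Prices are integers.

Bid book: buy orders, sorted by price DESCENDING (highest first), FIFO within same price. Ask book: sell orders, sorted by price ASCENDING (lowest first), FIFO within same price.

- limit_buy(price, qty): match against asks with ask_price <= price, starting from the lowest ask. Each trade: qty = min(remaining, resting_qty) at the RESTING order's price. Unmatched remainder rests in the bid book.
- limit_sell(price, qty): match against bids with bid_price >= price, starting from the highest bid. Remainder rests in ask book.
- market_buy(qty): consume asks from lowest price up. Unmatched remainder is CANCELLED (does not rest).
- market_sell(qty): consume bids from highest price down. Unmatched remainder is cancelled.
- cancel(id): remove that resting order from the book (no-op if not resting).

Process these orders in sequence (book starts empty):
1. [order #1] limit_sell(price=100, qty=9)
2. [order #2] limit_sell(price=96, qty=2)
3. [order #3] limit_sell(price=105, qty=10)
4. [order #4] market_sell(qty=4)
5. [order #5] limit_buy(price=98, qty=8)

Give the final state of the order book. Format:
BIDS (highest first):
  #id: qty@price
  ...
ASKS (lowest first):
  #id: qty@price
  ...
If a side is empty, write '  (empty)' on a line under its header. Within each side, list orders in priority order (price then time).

Answer: BIDS (highest first):
  #5: 6@98
ASKS (lowest first):
  #1: 9@100
  #3: 10@105

Derivation:
After op 1 [order #1] limit_sell(price=100, qty=9): fills=none; bids=[-] asks=[#1:9@100]
After op 2 [order #2] limit_sell(price=96, qty=2): fills=none; bids=[-] asks=[#2:2@96 #1:9@100]
After op 3 [order #3] limit_sell(price=105, qty=10): fills=none; bids=[-] asks=[#2:2@96 #1:9@100 #3:10@105]
After op 4 [order #4] market_sell(qty=4): fills=none; bids=[-] asks=[#2:2@96 #1:9@100 #3:10@105]
After op 5 [order #5] limit_buy(price=98, qty=8): fills=#5x#2:2@96; bids=[#5:6@98] asks=[#1:9@100 #3:10@105]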